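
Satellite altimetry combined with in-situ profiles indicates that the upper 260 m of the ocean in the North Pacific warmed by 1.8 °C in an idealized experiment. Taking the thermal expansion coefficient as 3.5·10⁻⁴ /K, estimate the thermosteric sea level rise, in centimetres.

16.4 cm

Δh = αΔT·H = 3.5×10⁻⁴ × 1.8 × 260 = 0.16380 m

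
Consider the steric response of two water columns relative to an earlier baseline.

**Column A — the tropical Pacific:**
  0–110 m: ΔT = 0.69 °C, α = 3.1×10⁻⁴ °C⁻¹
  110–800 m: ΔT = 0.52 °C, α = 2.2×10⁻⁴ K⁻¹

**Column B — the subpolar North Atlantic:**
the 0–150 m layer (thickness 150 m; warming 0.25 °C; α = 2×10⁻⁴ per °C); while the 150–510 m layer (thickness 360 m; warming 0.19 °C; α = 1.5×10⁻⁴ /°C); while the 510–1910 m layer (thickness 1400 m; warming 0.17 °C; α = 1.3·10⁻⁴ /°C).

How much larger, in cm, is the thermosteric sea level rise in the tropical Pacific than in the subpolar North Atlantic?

5.4 cm

A Layer 1: 110 × 3.1×10⁻⁴ × 0.69 = 0.023529 m
A 690 × 0.52 × 2.2×10⁻⁴ = 0.078936 m
A total: 0.102465 m
B 0.25 × 150 × 2×10⁻⁴ = 0.00750 m
B Layer 2: 0.19 × 1.5×10⁻⁴ × 360 = 0.01026 m
B Layer 3: 1400 × 0.17 × 1.3×10⁻⁴ = 0.03094 m
B total: 0.04870 m
Difference: 0.102465 − 0.04870 = 0.053765 m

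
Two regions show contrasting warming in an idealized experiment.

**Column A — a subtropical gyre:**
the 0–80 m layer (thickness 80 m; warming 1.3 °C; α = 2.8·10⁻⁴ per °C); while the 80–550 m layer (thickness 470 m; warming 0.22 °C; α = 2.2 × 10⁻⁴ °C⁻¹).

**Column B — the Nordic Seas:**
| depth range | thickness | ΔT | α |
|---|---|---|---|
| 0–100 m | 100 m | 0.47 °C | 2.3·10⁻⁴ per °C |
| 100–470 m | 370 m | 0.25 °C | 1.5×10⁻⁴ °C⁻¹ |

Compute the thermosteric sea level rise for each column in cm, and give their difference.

A: 5.19 cm; B: 2.47 cm; difference 2.72 cm

A 80 × 2.8×10⁻⁴ × 1.3 = 0.02912 m
A Layer 2: 0.22 × 470 × 2.2×10⁻⁴ = 0.022748 m
A total: 0.051868 m
B Layer 1: 100 × 2.3×10⁻⁴ × 0.47 = 0.01081 m
B Layer 2: 0.25 × 1.5×10⁻⁴ × 370 = 0.013875 m
B total: 0.024685 m
Difference: 0.051868 − 0.024685 = 0.027183 m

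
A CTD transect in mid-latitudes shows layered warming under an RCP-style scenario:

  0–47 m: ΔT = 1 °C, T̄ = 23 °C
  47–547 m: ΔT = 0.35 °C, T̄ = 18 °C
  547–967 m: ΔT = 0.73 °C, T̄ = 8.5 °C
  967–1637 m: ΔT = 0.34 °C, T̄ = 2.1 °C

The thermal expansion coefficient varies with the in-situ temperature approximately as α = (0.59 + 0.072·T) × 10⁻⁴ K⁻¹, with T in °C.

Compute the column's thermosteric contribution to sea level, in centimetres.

9.73 cm of thermosteric rise

Layer 1: α = (0.59 + 0.072×23)×10⁻⁴ = 2.246×10⁻⁴ K⁻¹
Layer 2: α = (0.59 + 0.072×18)×10⁻⁴ = 1.886×10⁻⁴ K⁻¹
Layer 3: α = (0.59 + 0.072×8.5)×10⁻⁴ = 1.202×10⁻⁴ K⁻¹
Layer 4: α = (0.59 + 0.072×2.1)×10⁻⁴ = 0.7412×10⁻⁴ K⁻¹
Layer 1: 2.246×10⁻⁴ × 1 × 47 = 0.0105562 m
47–547 m: 1.886×10⁻⁴ × 0.35 × 500 = 0.033005 m
420 × 0.73 × 1.202×10⁻⁴ = 0.03685332 m
Layer 4: 0.34 × 670 × 0.7412×10⁻⁴ = 0.016884536 m
Δh = 0.0105562 + 0.033005 + 0.03685332 + 0.016884536 = 0.097299056 m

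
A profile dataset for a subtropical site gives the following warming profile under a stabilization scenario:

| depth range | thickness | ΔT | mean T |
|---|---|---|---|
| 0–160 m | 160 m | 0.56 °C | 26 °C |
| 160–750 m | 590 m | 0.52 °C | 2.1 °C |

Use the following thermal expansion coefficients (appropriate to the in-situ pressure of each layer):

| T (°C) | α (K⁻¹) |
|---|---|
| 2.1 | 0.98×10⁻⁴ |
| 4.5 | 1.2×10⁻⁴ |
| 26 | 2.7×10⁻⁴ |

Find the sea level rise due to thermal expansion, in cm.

about 5.43 cm

Layer 1 at 26 °C → α = 2.7×10⁻⁴ K⁻¹
Layer 2 at 2.1 °C → α = 0.98×10⁻⁴ K⁻¹
0–160 m: 0.56 × 2.7×10⁻⁴ × 160 = 0.024192 m
Layer 2: 0.98×10⁻⁴ × 590 × 0.52 = 0.0300664 m
Δh = 0.024192 + 0.0300664 = 0.0542584 m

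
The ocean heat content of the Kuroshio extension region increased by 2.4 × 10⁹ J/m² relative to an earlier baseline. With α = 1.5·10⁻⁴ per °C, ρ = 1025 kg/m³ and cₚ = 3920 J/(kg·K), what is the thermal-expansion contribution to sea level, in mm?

90 mm of thermosteric rise

Δh = αQ/(ρcₚ) = 1.5×10⁻⁴ × 2.4×10⁹ / (1025 × 3920) ≈ 0.089597 m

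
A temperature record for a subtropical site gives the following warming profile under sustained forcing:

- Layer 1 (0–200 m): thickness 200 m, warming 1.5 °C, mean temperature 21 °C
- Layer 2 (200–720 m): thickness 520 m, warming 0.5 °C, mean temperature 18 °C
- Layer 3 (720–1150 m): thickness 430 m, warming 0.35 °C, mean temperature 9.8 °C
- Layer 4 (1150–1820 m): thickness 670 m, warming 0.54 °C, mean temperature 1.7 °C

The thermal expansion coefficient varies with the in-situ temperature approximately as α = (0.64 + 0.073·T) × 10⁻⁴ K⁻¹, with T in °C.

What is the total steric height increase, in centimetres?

Layer 1: α = (0.64 + 0.073×21)×10⁻⁴ = 2.173×10⁻⁴ K⁻¹
Layer 2: α = (0.64 + 0.073×18)×10⁻⁴ = 1.954×10⁻⁴ K⁻¹
Layer 3: α = (0.64 + 0.073×9.8)×10⁻⁴ = 1.3554×10⁻⁴ K⁻¹
Layer 4: α = (0.64 + 0.073×1.7)×10⁻⁴ = 0.7641×10⁻⁴ K⁻¹
0–200 m: 1.5 × 200 × 2.173×10⁻⁴ = 0.06519 m
Layer 2: 0.5 × 1.954×10⁻⁴ × 520 = 0.050804 m
Layer 3: 1.3554×10⁻⁴ × 430 × 0.35 = 0.02039877 m
670 × 0.7641×10⁻⁴ × 0.54 = 0.027645138 m
Δh = 0.06519 + 0.050804 + 0.02039877 + 0.027645138 = 0.164037908 m

Δh ≈ 16 cm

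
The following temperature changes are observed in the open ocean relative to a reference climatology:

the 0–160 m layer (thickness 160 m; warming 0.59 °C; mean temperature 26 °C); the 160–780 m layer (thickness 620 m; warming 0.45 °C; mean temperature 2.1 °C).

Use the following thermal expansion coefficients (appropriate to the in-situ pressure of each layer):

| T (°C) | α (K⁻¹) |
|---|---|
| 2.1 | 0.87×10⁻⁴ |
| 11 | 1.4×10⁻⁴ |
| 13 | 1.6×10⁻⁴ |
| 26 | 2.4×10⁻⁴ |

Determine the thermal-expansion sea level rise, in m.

Layer 1 at 26 °C → α = 2.4×10⁻⁴ K⁻¹
Layer 2 at 2.1 °C → α = 0.87×10⁻⁴ K⁻¹
0–160 m: 2.4×10⁻⁴ × 160 × 0.59 = 0.022656 m
Layer 2: 0.45 × 0.87×10⁻⁴ × 620 = 0.024273 m
Δh = 0.022656 + 0.024273 = 0.046929 m

0.0469 m of thermosteric rise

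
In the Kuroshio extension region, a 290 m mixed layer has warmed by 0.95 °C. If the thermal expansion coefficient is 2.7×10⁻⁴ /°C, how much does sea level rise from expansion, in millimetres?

Δh ≈ 74.4 mm

Δh = αΔT·H = 2.7×10⁻⁴ × 0.95 × 290 = 0.074385 m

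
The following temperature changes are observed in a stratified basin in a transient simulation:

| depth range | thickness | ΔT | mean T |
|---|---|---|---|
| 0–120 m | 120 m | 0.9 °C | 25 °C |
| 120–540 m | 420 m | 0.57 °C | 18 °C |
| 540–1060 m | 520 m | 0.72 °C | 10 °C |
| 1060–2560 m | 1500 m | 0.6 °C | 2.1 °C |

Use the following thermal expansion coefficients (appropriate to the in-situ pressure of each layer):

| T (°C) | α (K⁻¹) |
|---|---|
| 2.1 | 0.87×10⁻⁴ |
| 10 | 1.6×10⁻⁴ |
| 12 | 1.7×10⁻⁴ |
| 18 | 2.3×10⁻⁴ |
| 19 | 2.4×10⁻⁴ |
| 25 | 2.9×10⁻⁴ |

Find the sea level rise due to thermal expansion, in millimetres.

about 225 mm

Layer 1 at 25 °C → α = 2.9×10⁻⁴ K⁻¹
Layer 2 at 18 °C → α = 2.3×10⁻⁴ K⁻¹
Layer 3 at 10 °C → α = 1.6×10⁻⁴ K⁻¹
Layer 4 at 2.1 °C → α = 0.87×10⁻⁴ K⁻¹
0–120 m: 120 × 0.9 × 2.9×10⁻⁴ = 0.03132 m
120–540 m: 0.57 × 2.3×10⁻⁴ × 420 = 0.055062 m
540–1060 m: 520 × 1.6×10⁻⁴ × 0.72 = 0.059904 m
0.6 × 1500 × 0.87×10⁻⁴ = 0.07830 m
Δh = 0.03132 + 0.055062 + 0.059904 + 0.07830 = 0.224586 m ≈ 225 mm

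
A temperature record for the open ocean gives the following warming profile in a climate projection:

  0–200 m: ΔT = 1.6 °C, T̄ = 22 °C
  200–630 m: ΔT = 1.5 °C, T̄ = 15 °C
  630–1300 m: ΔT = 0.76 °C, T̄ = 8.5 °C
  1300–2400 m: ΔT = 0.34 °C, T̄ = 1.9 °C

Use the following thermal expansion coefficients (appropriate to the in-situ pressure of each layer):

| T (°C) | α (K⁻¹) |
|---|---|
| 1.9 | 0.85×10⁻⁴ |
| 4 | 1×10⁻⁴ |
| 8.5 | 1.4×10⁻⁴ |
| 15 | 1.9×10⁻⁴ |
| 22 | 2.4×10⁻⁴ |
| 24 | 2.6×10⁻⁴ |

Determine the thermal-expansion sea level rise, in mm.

300 mm

Layer 1 at 22 °C → α = 2.4×10⁻⁴ K⁻¹
Layer 2 at 15 °C → α = 1.9×10⁻⁴ K⁻¹
Layer 3 at 8.5 °C → α = 1.4×10⁻⁴ K⁻¹
Layer 4 at 1.9 °C → α = 0.85×10⁻⁴ K⁻¹
1.6 × 2.4×10⁻⁴ × 200 = 0.07680 m
Layer 2: 1.9×10⁻⁴ × 1.5 × 430 = 0.12255 m
630–1300 m: 1.4×10⁻⁴ × 0.76 × 670 = 0.071288 m
1300–2400 m: 1100 × 0.85×10⁻⁴ × 0.34 = 0.03179 m
Δh = 0.07680 + 0.12255 + 0.071288 + 0.03179 = 0.302428 m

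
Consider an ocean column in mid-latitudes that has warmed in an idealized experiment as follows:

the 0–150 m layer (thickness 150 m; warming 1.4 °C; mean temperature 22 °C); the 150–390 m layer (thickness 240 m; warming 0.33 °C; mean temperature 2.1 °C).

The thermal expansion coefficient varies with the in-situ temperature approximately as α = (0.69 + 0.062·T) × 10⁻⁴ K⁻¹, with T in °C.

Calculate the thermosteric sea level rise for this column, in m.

about 0.0496 m

Layer 1: α = (0.69 + 0.062×22)×10⁻⁴ = 2.054×10⁻⁴ K⁻¹
Layer 2: α = (0.69 + 0.062×2.1)×10⁻⁴ = 0.8202×10⁻⁴ K⁻¹
2.054×10⁻⁴ × 1.4 × 150 = 0.043134 m
Layer 2: 240 × 0.8202×10⁻⁴ × 0.33 = 0.006495984 m
Δh = 0.043134 + 0.006495984 = 0.049629984 m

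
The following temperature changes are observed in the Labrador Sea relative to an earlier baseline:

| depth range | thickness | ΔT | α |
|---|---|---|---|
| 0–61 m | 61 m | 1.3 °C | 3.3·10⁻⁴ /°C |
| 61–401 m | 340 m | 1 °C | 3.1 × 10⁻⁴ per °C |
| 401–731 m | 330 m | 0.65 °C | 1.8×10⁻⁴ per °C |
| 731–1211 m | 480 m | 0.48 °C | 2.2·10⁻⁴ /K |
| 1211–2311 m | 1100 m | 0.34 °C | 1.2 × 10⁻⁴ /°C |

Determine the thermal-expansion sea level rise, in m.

0.27 m

Layer 1: 1.3 × 61 × 3.3×10⁻⁴ = 0.026169 m
61–401 m: 340 × 1 × 3.1×10⁻⁴ = 0.10540 m
Layer 3: 330 × 0.65 × 1.8×10⁻⁴ = 0.03861 m
480 × 0.48 × 2.2×10⁻⁴ = 0.050688 m
Layer 5: 1100 × 0.34 × 1.2×10⁻⁴ = 0.04488 m
Δh = 0.026169 + 0.10540 + 0.03861 + 0.050688 + 0.04488 = 0.265747 m ≈ 0.27 m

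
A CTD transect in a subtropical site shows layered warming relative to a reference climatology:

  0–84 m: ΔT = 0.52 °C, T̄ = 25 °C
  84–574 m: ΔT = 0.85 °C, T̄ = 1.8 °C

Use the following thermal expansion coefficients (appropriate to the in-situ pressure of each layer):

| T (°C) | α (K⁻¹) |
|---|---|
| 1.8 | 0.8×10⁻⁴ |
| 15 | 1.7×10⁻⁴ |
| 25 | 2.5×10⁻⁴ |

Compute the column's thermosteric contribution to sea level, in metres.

Δh ≈ 0.044 m

Layer 1 at 25 °C → α = 2.5×10⁻⁴ K⁻¹
Layer 2 at 1.8 °C → α = 0.8×10⁻⁴ K⁻¹
2.5×10⁻⁴ × 84 × 0.52 = 0.01092 m
0.85 × 0.8×10⁻⁴ × 490 = 0.03332 m
Δh = 0.01092 + 0.03332 = 0.04424 m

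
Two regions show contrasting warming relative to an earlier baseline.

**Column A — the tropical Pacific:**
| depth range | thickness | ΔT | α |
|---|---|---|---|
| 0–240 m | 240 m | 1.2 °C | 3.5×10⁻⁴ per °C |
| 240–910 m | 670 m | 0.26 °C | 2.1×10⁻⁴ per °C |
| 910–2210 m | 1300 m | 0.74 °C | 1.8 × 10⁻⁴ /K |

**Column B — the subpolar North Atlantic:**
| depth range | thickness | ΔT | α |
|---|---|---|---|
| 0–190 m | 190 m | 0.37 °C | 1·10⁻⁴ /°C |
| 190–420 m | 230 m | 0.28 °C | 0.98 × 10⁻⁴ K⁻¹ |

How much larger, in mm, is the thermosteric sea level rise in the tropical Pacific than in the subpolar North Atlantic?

A 0–240 m: 1.2 × 3.5×10⁻⁴ × 240 = 0.10080 m
A 240–910 m: 0.26 × 670 × 2.1×10⁻⁴ = 0.036582 m
A 910–2210 m: 1300 × 0.74 × 1.8×10⁻⁴ = 0.17316 m
A total: 0.310542 m
B 0.37 × 1×10⁻⁴ × 190 = 0.00703 m
B Layer 2: 0.28 × 0.98×10⁻⁴ × 230 = 0.0063112 m
B total: 0.0133412 m
Difference: 0.310542 − 0.0133412 = 0.2972008 m

297 mm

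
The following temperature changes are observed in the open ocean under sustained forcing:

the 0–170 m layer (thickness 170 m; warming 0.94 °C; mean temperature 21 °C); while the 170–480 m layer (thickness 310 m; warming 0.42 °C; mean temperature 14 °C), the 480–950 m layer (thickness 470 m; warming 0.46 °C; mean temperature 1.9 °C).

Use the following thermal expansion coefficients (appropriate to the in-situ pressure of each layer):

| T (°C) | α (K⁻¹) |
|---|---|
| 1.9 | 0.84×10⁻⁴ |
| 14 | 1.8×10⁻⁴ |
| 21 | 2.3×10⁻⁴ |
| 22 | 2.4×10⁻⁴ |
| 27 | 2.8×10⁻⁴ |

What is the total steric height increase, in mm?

about 78.4 mm

Layer 1 at 21 °C → α = 2.3×10⁻⁴ K⁻¹
Layer 2 at 14 °C → α = 1.8×10⁻⁴ K⁻¹
Layer 3 at 1.9 °C → α = 0.84×10⁻⁴ K⁻¹
170 × 0.94 × 2.3×10⁻⁴ = 0.036754 m
310 × 1.8×10⁻⁴ × 0.42 = 0.023436 m
0.46 × 0.84×10⁻⁴ × 470 = 0.0181608 m
Δh = 0.036754 + 0.023436 + 0.0181608 = 0.0783508 m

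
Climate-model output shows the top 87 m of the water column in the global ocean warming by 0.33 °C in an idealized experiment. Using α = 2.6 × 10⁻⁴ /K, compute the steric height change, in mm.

7.5 mm

Δh = αΔT·H = 2.6×10⁻⁴ × 0.33 × 87 = 0.0074646 m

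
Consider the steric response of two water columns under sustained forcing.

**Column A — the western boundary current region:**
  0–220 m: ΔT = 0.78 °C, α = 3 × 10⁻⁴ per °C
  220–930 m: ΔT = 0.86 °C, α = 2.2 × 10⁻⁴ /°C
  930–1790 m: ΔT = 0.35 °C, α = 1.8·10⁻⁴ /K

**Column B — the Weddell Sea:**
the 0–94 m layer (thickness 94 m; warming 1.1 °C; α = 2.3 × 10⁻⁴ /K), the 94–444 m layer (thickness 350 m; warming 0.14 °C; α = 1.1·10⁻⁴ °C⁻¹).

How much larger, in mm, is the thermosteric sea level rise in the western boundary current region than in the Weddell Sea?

210 mm larger

A 0.78 × 3×10⁻⁴ × 220 = 0.05148 m
A 220–930 m: 710 × 2.2×10⁻⁴ × 0.86 = 0.134332 m
A 930–1790 m: 0.35 × 860 × 1.8×10⁻⁴ = 0.05418 m
A total: 0.239992 m
B Layer 1: 1.1 × 2.3×10⁻⁴ × 94 = 0.023782 m
B Layer 2: 0.14 × 1.1×10⁻⁴ × 350 = 0.00539 m
B total: 0.029172 m
Difference: 0.239992 − 0.029172 = 0.21082 m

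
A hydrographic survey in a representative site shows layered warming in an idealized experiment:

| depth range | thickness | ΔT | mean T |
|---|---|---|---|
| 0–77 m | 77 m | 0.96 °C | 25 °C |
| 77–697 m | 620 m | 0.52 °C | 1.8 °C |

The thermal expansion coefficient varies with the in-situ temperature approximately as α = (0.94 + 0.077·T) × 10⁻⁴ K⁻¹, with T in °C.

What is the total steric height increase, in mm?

Δh ≈ 56.0 mm

Layer 1: α = (0.94 + 0.077×25)×10⁻⁴ = 2.865×10⁻⁴ K⁻¹
Layer 2: α = (0.94 + 0.077×1.8)×10⁻⁴ = 1.0786×10⁻⁴ K⁻¹
77 × 0.96 × 2.865×10⁻⁴ = 0.02117808 m
Layer 2: 1.0786×10⁻⁴ × 620 × 0.52 = 0.034774064 m
Δh = 0.02117808 + 0.034774064 = 0.055952144 m ≈ 56.0 mm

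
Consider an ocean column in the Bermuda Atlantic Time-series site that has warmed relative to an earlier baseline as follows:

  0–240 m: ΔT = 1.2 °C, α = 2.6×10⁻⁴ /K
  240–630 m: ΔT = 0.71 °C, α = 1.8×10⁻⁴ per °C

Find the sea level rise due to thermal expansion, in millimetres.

240 × 2.6×10⁻⁴ × 1.2 = 0.07488 m
1.8×10⁻⁴ × 390 × 0.71 = 0.049842 m
Δh = 0.07488 + 0.049842 = 0.124722 m

about 125 mm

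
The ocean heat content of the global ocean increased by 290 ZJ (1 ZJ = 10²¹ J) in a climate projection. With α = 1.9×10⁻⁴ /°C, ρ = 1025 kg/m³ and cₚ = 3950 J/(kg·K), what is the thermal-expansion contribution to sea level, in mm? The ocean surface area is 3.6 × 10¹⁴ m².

Per unit area: Q = 290×10²¹ / (3.6×10¹⁴) ≈ 8.056×10⁸ J/m²
Δh = αQ/(ρcₚ) = 1.9×10⁻⁴ × 8.056×10⁸ / (1025 × 3950) ≈ 0.037805 m

38 mm of thermosteric rise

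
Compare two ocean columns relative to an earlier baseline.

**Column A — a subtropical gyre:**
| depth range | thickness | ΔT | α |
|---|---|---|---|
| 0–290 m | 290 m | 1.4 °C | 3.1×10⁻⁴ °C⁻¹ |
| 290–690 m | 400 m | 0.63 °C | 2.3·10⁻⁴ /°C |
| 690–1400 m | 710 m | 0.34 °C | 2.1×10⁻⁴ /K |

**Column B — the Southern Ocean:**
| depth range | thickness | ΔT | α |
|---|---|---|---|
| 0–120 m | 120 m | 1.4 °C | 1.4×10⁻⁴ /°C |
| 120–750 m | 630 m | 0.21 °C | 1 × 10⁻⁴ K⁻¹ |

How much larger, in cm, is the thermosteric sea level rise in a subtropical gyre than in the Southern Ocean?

20 cm larger

A 0–290 m: 290 × 3.1×10⁻⁴ × 1.4 = 0.12586 m
A 290–690 m: 0.63 × 2.3×10⁻⁴ × 400 = 0.05796 m
A 690–1400 m: 2.1×10⁻⁴ × 710 × 0.34 = 0.050694 m
A total: 0.234514 m
B 1.4 × 120 × 1.4×10⁻⁴ = 0.02352 m
B 630 × 0.21 × 1×10⁻⁴ = 0.01323 m
B total: 0.03675 m
Difference: 0.234514 − 0.03675 = 0.197764 m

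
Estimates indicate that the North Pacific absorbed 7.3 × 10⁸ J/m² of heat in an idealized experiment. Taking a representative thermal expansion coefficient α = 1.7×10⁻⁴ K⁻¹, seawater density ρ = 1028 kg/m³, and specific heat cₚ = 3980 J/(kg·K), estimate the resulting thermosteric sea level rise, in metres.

Δh = αQ/(ρcₚ) = 1.7×10⁻⁴ × 7.3×10⁸ / (1028 × 3980) ≈ 0.030332 m

Δh ≈ 0.030 m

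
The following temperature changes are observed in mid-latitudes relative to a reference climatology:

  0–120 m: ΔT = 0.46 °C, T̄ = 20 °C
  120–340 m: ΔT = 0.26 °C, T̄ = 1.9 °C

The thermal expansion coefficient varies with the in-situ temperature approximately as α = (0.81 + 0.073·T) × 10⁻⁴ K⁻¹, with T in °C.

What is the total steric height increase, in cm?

Layer 1: α = (0.81 + 0.073×20)×10⁻⁴ = 2.27×10⁻⁴ K⁻¹
Layer 2: α = (0.81 + 0.073×1.9)×10⁻⁴ = 0.9487×10⁻⁴ K⁻¹
Layer 1: 0.46 × 120 × 2.27×10⁻⁴ = 0.0125304 m
0.26 × 0.9487×10⁻⁴ × 220 = 0.005426564 m
Δh = 0.0125304 + 0.005426564 = 0.017956964 m

about 1.8 cm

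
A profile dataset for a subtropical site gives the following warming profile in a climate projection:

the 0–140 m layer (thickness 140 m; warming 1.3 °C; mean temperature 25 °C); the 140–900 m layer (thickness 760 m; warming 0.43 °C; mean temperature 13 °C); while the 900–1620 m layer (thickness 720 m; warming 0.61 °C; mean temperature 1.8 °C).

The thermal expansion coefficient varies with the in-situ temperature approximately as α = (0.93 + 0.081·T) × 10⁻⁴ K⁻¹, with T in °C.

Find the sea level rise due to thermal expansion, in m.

Layer 1: α = (0.93 + 0.081×25)×10⁻⁴ = 2.955×10⁻⁴ K⁻¹
Layer 2: α = (0.93 + 0.081×13)×10⁻⁴ = 1.983×10⁻⁴ K⁻¹
Layer 3: α = (0.93 + 0.081×1.8)×10⁻⁴ = 1.0758×10⁻⁴ K⁻¹
Layer 1: 2.955×10⁻⁴ × 1.3 × 140 = 0.053781 m
Layer 2: 1.983×10⁻⁴ × 760 × 0.43 = 0.06480444 m
Layer 3: 1.0758×10⁻⁴ × 720 × 0.61 = 0.047249136 m
Δh = 0.053781 + 0.06480444 + 0.047249136 = 0.165834576 m

Δh ≈ 0.17 m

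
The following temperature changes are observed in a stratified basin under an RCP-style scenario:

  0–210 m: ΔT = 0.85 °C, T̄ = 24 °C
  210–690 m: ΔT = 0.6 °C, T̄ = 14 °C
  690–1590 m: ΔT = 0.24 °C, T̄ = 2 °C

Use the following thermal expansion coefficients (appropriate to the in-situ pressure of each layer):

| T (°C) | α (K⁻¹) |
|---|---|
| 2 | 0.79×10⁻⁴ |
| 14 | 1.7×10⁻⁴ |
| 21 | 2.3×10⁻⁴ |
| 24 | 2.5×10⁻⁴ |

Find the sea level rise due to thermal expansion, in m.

Δh = 0.11 m

Layer 1 at 24 °C → α = 2.5×10⁻⁴ K⁻¹
Layer 2 at 14 °C → α = 1.7×10⁻⁴ K⁻¹
Layer 3 at 2 °C → α = 0.79×10⁻⁴ K⁻¹
210 × 0.85 × 2.5×10⁻⁴ = 0.044625 m
210–690 m: 0.6 × 480 × 1.7×10⁻⁴ = 0.04896 m
Layer 3: 900 × 0.79×10⁻⁴ × 0.24 = 0.017064 m
Δh = 0.044625 + 0.04896 + 0.017064 = 0.110649 m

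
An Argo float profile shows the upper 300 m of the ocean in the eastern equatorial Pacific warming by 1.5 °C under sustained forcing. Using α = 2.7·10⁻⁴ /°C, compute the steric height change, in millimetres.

122 mm

Δh = αΔT·H = 2.7×10⁻⁴ × 1.5 × 300 = 0.12150 m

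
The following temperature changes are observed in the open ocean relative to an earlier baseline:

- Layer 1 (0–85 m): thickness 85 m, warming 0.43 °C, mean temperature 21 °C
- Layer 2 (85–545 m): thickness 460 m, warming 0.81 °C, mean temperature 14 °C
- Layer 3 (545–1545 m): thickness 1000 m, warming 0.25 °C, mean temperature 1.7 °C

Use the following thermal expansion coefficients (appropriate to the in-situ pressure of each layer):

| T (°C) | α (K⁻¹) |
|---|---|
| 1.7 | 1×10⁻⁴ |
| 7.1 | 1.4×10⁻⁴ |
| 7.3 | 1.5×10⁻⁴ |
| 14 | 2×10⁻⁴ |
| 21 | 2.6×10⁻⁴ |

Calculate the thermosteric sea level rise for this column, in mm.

Layer 1 at 21 °C → α = 2.6×10⁻⁴ K⁻¹
Layer 2 at 14 °C → α = 2×10⁻⁴ K⁻¹
Layer 3 at 1.7 °C → α = 1×10⁻⁴ K⁻¹
Layer 1: 2.6×10⁻⁴ × 0.43 × 85 = 0.009503 m
85–545 m: 0.81 × 2×10⁻⁴ × 460 = 0.07452 m
Layer 3: 1×10⁻⁴ × 0.25 × 1000 = 0.02500 m
Δh = 0.009503 + 0.07452 + 0.02500 = 0.109023 m ≈ 110 mm

Δh ≈ 110 mm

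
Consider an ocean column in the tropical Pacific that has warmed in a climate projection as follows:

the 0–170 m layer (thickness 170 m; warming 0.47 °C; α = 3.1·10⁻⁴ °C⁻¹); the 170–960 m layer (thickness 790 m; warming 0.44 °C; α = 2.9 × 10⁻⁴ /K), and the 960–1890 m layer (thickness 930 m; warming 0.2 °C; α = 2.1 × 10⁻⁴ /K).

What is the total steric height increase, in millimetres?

160 mm

170 × 3.1×10⁻⁴ × 0.47 = 0.024769 m
Layer 2: 2.9×10⁻⁴ × 0.44 × 790 = 0.100804 m
0.2 × 930 × 2.1×10⁻⁴ = 0.03906 m
Δh = 0.024769 + 0.100804 + 0.03906 = 0.164633 m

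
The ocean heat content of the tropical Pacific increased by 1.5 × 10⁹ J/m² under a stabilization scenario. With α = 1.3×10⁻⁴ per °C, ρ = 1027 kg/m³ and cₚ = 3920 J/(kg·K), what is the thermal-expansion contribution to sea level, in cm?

about 4.84 cm

Δh = αQ/(ρcₚ) = 1.3×10⁻⁴ × 1.5×10⁹ / (1027 × 3920) ≈ 0.048437 m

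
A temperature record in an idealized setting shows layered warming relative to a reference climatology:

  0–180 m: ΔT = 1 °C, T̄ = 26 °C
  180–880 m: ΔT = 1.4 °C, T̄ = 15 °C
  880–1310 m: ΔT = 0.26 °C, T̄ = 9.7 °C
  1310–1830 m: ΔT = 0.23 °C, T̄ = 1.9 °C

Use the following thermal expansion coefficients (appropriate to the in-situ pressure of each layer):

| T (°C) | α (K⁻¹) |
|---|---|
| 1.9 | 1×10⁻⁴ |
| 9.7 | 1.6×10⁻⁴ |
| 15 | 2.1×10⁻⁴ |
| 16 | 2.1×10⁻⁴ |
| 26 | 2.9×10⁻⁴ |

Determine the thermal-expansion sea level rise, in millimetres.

Δh = 288 mm

Layer 1 at 26 °C → α = 2.9×10⁻⁴ K⁻¹
Layer 2 at 15 °C → α = 2.1×10⁻⁴ K⁻¹
Layer 3 at 9.7 °C → α = 1.6×10⁻⁴ K⁻¹
Layer 4 at 1.9 °C → α = 1×10⁻⁴ K⁻¹
Layer 1: 1 × 180 × 2.9×10⁻⁴ = 0.05220 m
180–880 m: 2.1×10⁻⁴ × 700 × 1.4 = 0.20580 m
Layer 3: 1.6×10⁻⁴ × 430 × 0.26 = 0.017888 m
Layer 4: 0.23 × 520 × 1×10⁻⁴ = 0.01196 m
Δh = 0.05220 + 0.20580 + 0.017888 + 0.01196 = 0.287848 m ≈ 288 mm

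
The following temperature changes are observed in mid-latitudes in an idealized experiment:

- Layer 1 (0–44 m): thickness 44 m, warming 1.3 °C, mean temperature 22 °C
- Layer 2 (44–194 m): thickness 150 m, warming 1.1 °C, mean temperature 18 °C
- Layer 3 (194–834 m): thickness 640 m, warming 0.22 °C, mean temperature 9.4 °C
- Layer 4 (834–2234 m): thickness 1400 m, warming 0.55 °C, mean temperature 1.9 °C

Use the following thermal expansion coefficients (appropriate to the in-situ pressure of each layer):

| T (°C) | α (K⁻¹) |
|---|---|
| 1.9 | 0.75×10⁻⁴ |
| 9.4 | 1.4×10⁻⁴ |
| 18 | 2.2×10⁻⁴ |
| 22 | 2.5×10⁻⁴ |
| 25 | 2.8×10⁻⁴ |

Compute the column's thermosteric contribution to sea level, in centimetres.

Layer 1 at 22 °C → α = 2.5×10⁻⁴ K⁻¹
Layer 2 at 18 °C → α = 2.2×10⁻⁴ K⁻¹
Layer 3 at 9.4 °C → α = 1.4×10⁻⁴ K⁻¹
Layer 4 at 1.9 °C → α = 0.75×10⁻⁴ K⁻¹
Layer 1: 2.5×10⁻⁴ × 44 × 1.3 = 0.01430 m
Layer 2: 1.1 × 150 × 2.2×10⁻⁴ = 0.03630 m
Layer 3: 640 × 0.22 × 1.4×10⁻⁴ = 0.019712 m
834–2234 m: 1400 × 0.75×10⁻⁴ × 0.55 = 0.05775 m
Δh = 0.01430 + 0.03630 + 0.019712 + 0.05775 = 0.128062 m ≈ 12.8 cm

12.8 cm of thermosteric rise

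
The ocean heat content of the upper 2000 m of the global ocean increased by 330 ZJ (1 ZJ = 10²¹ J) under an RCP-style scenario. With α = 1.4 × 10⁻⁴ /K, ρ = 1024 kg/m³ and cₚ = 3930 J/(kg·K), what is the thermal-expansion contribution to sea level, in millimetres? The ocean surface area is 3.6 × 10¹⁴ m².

Per unit area: Q = 330×10²¹ / (3.6×10¹⁴) ≈ 9.167×10⁸ J/m²
Δh = αQ/(ρcₚ) = 1.4×10⁻⁴ × 9.167×10⁸ / (1024 × 3930) ≈ 0.031891 m

31.9 mm of thermosteric rise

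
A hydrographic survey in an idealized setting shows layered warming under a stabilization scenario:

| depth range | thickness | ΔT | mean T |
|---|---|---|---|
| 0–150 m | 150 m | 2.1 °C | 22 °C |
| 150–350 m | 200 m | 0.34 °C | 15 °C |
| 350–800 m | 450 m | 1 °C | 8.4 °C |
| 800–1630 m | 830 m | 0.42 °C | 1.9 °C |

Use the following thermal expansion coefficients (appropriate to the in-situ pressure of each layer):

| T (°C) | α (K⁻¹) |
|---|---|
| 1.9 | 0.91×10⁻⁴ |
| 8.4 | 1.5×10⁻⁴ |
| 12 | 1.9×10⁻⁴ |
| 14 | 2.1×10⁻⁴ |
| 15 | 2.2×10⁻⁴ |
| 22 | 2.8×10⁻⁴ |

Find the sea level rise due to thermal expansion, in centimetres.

20.2 cm of thermosteric rise

Layer 1 at 22 °C → α = 2.8×10⁻⁴ K⁻¹
Layer 2 at 15 °C → α = 2.2×10⁻⁴ K⁻¹
Layer 3 at 8.4 °C → α = 1.5×10⁻⁴ K⁻¹
Layer 4 at 1.9 °C → α = 0.91×10⁻⁴ K⁻¹
2.1 × 2.8×10⁻⁴ × 150 = 0.08820 m
Layer 2: 200 × 0.34 × 2.2×10⁻⁴ = 0.01496 m
450 × 1.5×10⁻⁴ × 1 = 0.06750 m
800–1630 m: 830 × 0.42 × 0.91×10⁻⁴ = 0.0317226 m
Δh = 0.08820 + 0.01496 + 0.06750 + 0.0317226 = 0.2023826 m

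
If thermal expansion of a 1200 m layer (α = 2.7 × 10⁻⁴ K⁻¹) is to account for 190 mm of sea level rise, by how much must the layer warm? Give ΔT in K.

0.59 K

ΔT = Δh/(αH) = 0.19 / (2.7×10⁻⁴ × 1200) ≈ 0.5864 K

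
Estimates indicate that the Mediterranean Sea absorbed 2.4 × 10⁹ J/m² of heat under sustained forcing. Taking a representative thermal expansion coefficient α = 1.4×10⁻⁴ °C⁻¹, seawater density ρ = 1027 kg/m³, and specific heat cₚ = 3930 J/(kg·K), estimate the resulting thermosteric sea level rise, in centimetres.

Δh = 8.32 cm

Δh = αQ/(ρcₚ) = 1.4×10⁻⁴ × 2.4×10⁹ / (1027 × 3930) ≈ 0.083248 m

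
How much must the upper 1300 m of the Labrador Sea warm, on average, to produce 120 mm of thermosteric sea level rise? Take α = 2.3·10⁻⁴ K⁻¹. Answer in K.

ΔT = Δh/(αH) = 0.12 / (2.3×10⁻⁴ × 1300) ≈ 0.4013 K

ΔT ≈ 0.40 K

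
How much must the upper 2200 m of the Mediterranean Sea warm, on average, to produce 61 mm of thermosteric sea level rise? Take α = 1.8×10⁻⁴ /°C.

ΔT ≈ 0.154 K

ΔT = Δh/(αH) = 0.061 / (1.8×10⁻⁴ × 2200) ≈ 0.1540 K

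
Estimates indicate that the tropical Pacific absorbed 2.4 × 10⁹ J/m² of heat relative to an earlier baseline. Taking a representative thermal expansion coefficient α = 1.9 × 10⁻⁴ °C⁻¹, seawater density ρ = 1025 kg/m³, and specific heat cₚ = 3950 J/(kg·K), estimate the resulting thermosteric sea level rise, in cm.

about 11.3 cm

Δh = αQ/(ρcₚ) = 1.9×10⁻⁴ × 2.4×10⁹ / (1025 × 3950) ≈ 0.11263 m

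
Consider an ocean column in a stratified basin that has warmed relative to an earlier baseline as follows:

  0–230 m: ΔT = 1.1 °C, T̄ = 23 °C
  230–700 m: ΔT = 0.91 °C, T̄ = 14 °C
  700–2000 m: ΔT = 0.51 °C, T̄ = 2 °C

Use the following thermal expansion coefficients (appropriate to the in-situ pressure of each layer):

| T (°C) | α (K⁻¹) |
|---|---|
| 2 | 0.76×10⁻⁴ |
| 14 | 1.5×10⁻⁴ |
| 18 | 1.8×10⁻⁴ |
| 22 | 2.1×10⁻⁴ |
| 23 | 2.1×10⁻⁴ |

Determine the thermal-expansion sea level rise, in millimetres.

Layer 1 at 23 °C → α = 2.1×10⁻⁴ K⁻¹
Layer 2 at 14 °C → α = 1.5×10⁻⁴ K⁻¹
Layer 3 at 2 °C → α = 0.76×10⁻⁴ K⁻¹
0–230 m: 1.1 × 2.1×10⁻⁴ × 230 = 0.05313 m
Layer 2: 1.5×10⁻⁴ × 470 × 0.91 = 0.064155 m
700–2000 m: 0.51 × 1300 × 0.76×10⁻⁴ = 0.050388 m
Δh = 0.05313 + 0.064155 + 0.050388 = 0.167673 m

Δh ≈ 170 mm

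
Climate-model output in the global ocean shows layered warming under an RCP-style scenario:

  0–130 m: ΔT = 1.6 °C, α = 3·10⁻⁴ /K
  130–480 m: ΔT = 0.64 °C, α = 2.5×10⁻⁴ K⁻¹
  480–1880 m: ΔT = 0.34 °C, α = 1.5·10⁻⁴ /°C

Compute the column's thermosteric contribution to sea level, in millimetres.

0–130 m: 130 × 3×10⁻⁴ × 1.6 = 0.06240 m
Layer 2: 0.64 × 2.5×10⁻⁴ × 350 = 0.05600 m
480–1880 m: 1.5×10⁻⁴ × 0.34 × 1400 = 0.07140 m
Δh = 0.06240 + 0.05600 + 0.07140 = 0.18980 m ≈ 190 mm

Δh ≈ 190 mm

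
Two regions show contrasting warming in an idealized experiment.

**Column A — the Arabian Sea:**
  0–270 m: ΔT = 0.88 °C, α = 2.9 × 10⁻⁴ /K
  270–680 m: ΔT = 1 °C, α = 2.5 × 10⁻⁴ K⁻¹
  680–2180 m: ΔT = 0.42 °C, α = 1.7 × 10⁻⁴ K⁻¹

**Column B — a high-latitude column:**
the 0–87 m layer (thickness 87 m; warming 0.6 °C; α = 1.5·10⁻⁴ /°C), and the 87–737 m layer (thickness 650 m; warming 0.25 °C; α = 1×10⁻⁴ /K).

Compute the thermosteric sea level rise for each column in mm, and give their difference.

A Layer 1: 270 × 0.88 × 2.9×10⁻⁴ = 0.068904 m
A 1 × 410 × 2.5×10⁻⁴ = 0.10250 m
A Layer 3: 1500 × 0.42 × 1.7×10⁻⁴ = 0.10710 m
A total: 0.278504 m
B Layer 1: 1.5×10⁻⁴ × 87 × 0.6 = 0.00783 m
B 87–737 m: 0.25 × 1×10⁻⁴ × 650 = 0.01625 m
B total: 0.02408 m
Difference: 0.278504 − 0.02408 = 0.254424 m

A: 279 mm; B: 24.1 mm; difference 254 mm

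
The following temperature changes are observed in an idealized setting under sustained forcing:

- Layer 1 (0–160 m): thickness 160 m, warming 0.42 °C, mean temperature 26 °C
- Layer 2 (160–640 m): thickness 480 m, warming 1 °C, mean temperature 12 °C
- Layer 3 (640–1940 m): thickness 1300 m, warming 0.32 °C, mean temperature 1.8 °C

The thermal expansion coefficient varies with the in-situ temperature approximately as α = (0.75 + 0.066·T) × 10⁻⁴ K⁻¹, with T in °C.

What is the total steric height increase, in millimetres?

Layer 1: α = (0.75 + 0.066×26)×10⁻⁴ = 2.466×10⁻⁴ K⁻¹
Layer 2: α = (0.75 + 0.066×12)×10⁻⁴ = 1.542×10⁻⁴ K⁻¹
Layer 3: α = (0.75 + 0.066×1.8)×10⁻⁴ = 0.8688×10⁻⁴ K⁻¹
0.42 × 2.466×10⁻⁴ × 160 = 0.01657152 m
160–640 m: 1.542×10⁻⁴ × 480 × 1 = 0.074016 m
0.8688×10⁻⁴ × 1300 × 0.32 = 0.03614208 m
Δh = 0.01657152 + 0.074016 + 0.03614208 = 0.1267296 m ≈ 130 mm

about 130 mm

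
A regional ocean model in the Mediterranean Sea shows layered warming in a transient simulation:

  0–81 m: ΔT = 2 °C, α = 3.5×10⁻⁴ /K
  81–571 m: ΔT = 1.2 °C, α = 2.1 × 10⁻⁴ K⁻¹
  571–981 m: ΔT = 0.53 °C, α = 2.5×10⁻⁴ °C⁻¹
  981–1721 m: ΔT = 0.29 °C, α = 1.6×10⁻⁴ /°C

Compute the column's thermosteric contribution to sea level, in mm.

Δh ≈ 269 mm

81 × 3.5×10⁻⁴ × 2 = 0.05670 m
81–571 m: 2.1×10⁻⁴ × 1.2 × 490 = 0.12348 m
571–981 m: 2.5×10⁻⁴ × 410 × 0.53 = 0.054325 m
1.6×10⁻⁴ × 740 × 0.29 = 0.034336 m
Δh = 0.05670 + 0.12348 + 0.054325 + 0.034336 = 0.268841 m ≈ 269 mm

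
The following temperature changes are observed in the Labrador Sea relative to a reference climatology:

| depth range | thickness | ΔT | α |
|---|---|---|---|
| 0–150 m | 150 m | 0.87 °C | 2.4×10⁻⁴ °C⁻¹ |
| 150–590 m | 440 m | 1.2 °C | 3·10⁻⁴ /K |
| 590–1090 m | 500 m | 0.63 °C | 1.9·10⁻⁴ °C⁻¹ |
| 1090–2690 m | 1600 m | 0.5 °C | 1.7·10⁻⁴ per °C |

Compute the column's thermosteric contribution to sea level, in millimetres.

Δh ≈ 386 mm

0–150 m: 150 × 0.87 × 2.4×10⁻⁴ = 0.03132 m
Layer 2: 440 × 1.2 × 3×10⁻⁴ = 0.15840 m
Layer 3: 500 × 1.9×10⁻⁴ × 0.63 = 0.05985 m
1.7×10⁻⁴ × 1600 × 0.5 = 0.13600 m
Δh = 0.03132 + 0.15840 + 0.05985 + 0.13600 = 0.38557 m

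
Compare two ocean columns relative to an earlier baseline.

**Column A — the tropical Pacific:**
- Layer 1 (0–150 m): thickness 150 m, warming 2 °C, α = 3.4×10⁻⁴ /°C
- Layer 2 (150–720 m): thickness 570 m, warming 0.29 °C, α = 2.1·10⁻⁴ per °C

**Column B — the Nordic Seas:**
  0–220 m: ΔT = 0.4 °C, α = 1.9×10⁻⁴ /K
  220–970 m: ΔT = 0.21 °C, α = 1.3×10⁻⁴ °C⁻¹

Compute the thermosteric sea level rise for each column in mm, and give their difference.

A 2 × 150 × 3.4×10⁻⁴ = 0.10200 m
A 150–720 m: 570 × 2.1×10⁻⁴ × 0.29 = 0.034713 m
A total: 0.136713 m
B 0–220 m: 220 × 1.9×10⁻⁴ × 0.4 = 0.01672 m
B 1.3×10⁻⁴ × 750 × 0.21 = 0.020475 m
B total: 0.037195 m
Difference: 0.136713 − 0.037195 = 0.099518 m

Δh_A ≈ 140 mm, Δh_B ≈ 37 mm; difference ≈ 100 mm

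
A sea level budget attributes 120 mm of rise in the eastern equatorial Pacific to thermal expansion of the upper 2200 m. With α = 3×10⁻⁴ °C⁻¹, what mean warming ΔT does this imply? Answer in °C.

ΔT = Δh/(αH) = 0.12 / (3×10⁻⁴ × 2200) ≈ 0.1818 °C

0.182 °C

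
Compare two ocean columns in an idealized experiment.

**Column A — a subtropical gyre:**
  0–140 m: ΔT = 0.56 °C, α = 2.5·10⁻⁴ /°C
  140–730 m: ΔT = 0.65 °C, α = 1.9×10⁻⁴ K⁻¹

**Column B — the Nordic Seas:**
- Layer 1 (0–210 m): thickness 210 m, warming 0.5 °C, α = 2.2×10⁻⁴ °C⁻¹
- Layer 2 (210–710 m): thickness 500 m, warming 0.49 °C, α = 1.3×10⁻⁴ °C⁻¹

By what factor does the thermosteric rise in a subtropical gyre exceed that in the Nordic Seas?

A Layer 1: 2.5×10⁻⁴ × 140 × 0.56 = 0.01960 m
A 140–730 m: 590 × 1.9×10⁻⁴ × 0.65 = 0.072865 m
A total: 0.092465 m
B Layer 1: 0.5 × 2.2×10⁻⁴ × 210 = 0.02310 m
B 500 × 1.3×10⁻⁴ × 0.49 = 0.03185 m
B total: 0.05495 m
Ratio: 0.092465 / 0.05495 ≈ 1.683

≈ 1.7×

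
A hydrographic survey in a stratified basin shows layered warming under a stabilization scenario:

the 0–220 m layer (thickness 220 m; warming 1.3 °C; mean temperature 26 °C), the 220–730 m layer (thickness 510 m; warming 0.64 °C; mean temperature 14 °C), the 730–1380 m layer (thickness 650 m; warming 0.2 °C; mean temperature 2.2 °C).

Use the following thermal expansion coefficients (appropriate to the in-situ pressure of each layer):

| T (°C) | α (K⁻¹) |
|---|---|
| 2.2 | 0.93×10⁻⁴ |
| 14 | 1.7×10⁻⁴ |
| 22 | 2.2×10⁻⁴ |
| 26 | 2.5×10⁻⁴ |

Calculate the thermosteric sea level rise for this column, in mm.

Layer 1 at 26 °C → α = 2.5×10⁻⁴ K⁻¹
Layer 2 at 14 °C → α = 1.7×10⁻⁴ K⁻¹
Layer 3 at 2.2 °C → α = 0.93×10⁻⁴ K⁻¹
Layer 1: 2.5×10⁻⁴ × 220 × 1.3 = 0.07150 m
220–730 m: 1.7×10⁻⁴ × 0.64 × 510 = 0.055488 m
730–1380 m: 0.93×10⁻⁴ × 0.2 × 650 = 0.01209 m
Δh = 0.07150 + 0.055488 + 0.01209 = 0.139078 m

Δh = 139 mm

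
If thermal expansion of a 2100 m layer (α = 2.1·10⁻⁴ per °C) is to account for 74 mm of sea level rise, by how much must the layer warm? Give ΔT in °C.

0.17 °C

ΔT = Δh/(αH) = 0.074 / (2.1×10⁻⁴ × 2100) ≈ 0.1678 °C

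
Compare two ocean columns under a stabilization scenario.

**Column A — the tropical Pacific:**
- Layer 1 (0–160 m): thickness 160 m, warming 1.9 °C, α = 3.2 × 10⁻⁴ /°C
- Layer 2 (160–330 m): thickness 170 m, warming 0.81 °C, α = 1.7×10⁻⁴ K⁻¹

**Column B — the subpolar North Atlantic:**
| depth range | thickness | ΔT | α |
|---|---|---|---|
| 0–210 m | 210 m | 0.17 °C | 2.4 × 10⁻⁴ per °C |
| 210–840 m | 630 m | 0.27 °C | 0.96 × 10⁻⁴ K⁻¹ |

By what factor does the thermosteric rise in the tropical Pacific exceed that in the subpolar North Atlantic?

a factor of 4.8

A 0–160 m: 160 × 1.9 × 3.2×10⁻⁴ = 0.09728 m
A Layer 2: 0.81 × 1.7×10⁻⁴ × 170 = 0.023409 m
A total: 0.120689 m
B 0–210 m: 0.17 × 2.4×10⁻⁴ × 210 = 0.008568 m
B 210–840 m: 0.96×10⁻⁴ × 0.27 × 630 = 0.0163296 m
B total: 0.0248976 m
Ratio: 0.120689 / 0.0248976 ≈ 4.847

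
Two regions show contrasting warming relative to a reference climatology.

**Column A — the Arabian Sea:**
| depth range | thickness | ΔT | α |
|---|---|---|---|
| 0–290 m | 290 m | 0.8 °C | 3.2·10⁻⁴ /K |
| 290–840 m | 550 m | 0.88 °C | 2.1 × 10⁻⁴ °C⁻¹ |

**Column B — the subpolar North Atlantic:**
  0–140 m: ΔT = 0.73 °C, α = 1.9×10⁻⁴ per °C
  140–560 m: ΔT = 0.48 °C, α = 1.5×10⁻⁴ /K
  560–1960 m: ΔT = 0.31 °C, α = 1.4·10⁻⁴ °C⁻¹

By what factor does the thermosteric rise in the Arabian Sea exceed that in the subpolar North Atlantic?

1.6

A 0.8 × 290 × 3.2×10⁻⁴ = 0.07424 m
A 290–840 m: 2.1×10⁻⁴ × 550 × 0.88 = 0.10164 m
A total: 0.17588 m
B Layer 1: 0.73 × 140 × 1.9×10⁻⁴ = 0.019418 m
B Layer 2: 420 × 1.5×10⁻⁴ × 0.48 = 0.03024 m
B 0.31 × 1.4×10⁻⁴ × 1400 = 0.06076 m
B total: 0.110418 m
Ratio: 0.17588 / 0.110418 ≈ 1.593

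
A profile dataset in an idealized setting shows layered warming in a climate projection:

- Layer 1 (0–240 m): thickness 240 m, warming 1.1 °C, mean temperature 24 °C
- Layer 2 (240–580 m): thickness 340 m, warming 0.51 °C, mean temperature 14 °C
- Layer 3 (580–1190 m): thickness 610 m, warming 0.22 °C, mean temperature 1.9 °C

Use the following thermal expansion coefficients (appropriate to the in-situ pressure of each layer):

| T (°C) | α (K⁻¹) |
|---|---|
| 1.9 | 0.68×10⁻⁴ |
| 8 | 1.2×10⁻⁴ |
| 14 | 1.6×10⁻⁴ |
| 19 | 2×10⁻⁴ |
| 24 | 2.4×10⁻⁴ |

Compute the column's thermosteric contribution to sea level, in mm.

Layer 1 at 24 °C → α = 2.4×10⁻⁴ K⁻¹
Layer 2 at 14 °C → α = 1.6×10⁻⁴ K⁻¹
Layer 3 at 1.9 °C → α = 0.68×10⁻⁴ K⁻¹
0–240 m: 1.1 × 2.4×10⁻⁴ × 240 = 0.06336 m
240–580 m: 340 × 1.6×10⁻⁴ × 0.51 = 0.027744 m
580–1190 m: 0.68×10⁻⁴ × 0.22 × 610 = 0.0091256 m
Δh = 0.06336 + 0.027744 + 0.0091256 = 0.1002296 m

100 mm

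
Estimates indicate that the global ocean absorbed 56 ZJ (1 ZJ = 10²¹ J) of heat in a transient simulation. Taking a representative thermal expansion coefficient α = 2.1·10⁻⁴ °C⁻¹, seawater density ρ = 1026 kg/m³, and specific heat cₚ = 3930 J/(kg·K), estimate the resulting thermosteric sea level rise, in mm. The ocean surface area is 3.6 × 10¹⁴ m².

about 8.10 mm

Per unit area: Q = 56×10²¹ / (3.6×10¹⁴) ≈ 1.556×10⁸ J/m²
Δh = αQ/(ρcₚ) = 2.1×10⁻⁴ × 1.556×10⁸ / (1026 × 3930) ≈ 0.0081038 m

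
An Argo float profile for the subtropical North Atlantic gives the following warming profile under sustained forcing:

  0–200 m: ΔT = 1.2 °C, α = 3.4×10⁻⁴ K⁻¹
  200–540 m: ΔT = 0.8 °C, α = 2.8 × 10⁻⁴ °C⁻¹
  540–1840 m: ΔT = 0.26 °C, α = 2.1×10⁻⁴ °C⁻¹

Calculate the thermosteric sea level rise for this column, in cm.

3.4×10⁻⁴ × 200 × 1.2 = 0.08160 m
200–540 m: 340 × 2.8×10⁻⁴ × 0.8 = 0.07616 m
0.26 × 2.1×10⁻⁴ × 1300 = 0.07098 m
Δh = 0.08160 + 0.07616 + 0.07098 = 0.22874 m ≈ 22.9 cm

Δh ≈ 22.9 cm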